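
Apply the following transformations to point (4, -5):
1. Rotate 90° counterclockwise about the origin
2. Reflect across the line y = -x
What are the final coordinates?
(-4, -5)

Step 1: Rotate 90° → (5, 4)
Step 2: Reflect across the line y = -x → (-4, -5)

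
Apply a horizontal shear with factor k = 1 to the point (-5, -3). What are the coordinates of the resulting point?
(-8, -3)

Shear matrix for horizontal shear with factor k = 1:
[[1, 1], [0, 1]]
Result: (-5, -3) → (-8, -3)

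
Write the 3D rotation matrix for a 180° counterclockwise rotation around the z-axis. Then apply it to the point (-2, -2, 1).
R = [[-1, 0, 0], [0, -1, 0], [0, 0, 1]]; R·(-2, -2, 1) = (2, 2, 1)

Rotation matrix for 180° around z-axis:
cos(180°) = -1, sin(180°) = 0
R = [[-1, 0, 0], [0, -1, 0], [0, 0, 1]]
Apply to (-2, -2, 1): R·[-2, -2, 1]ᵀ = (2, 2, 1)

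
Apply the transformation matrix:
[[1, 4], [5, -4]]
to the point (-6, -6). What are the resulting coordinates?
(-30, -6)

Matrix multiplication:
[[1, 4], [5, -4]] × [-6, -6]ᵀ
= [1×-6 + 4×-6, 5×-6 + -4×-6]ᵀ
= [-30.0000, -6.0000]ᵀ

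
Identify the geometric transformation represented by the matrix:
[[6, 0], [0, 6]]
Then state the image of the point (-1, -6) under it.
uniform scaling by factor 6; image of (-1, -6) is (-6, -36)

This is a diagonal matrix with equal entries 6, so it scales both axes by the same factor 6.
The matrix [[6, 0], [0, 6]] represents: uniform scaling by factor 6.
Applying it to (-1, -6): [6·-1 + 0·-6, 0·-1 + 6·-6] = (-6, -36).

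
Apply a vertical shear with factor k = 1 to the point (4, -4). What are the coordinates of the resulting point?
(4, 0)

Shear matrix for vertical shear with factor k = 1:
[[1, 0], [1, 1]]
Result: (4, -4) → (4, 0)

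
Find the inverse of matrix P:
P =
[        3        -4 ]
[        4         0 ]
det(P) = 16
P⁻¹ =
[        0       1/4 ]
[     -1/4      3/16 ]

For a 2×2 matrix P = [[a, b], [c, d]] with det(P) ≠ 0, P⁻¹ = (1/det(P)) * [[d, -b], [-c, a]].
det(P) = (3)*(0) - (-4)*(4) = 0 + 16 = 16.
P⁻¹ = (1/16) * [[0, 4], [-4, 3]].
Dividing each entry by 16 and reducing:
P⁻¹ =
[        0       1/4 ]
[     -1/4      3/16 ]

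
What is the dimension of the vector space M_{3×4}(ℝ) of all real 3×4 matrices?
Dimension = 12

A real 3×4 matrix is determined by its 3·4 = 12 independent entries.
A standard basis is {E_ij : 1 ≤ i ≤ 3, 1 ≤ j ≤ 4}, where E_ij has a 1 in position (i, j) and 0 elsewhere — there are 12 such matrices, and they are linearly independent and span M_{3×4}(ℝ).
Therefore dim(M_{3×4}(ℝ)) = 12.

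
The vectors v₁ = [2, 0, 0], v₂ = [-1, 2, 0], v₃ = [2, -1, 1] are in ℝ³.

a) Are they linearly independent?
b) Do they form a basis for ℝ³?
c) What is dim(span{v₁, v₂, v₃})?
Yes independent, yes basis, dim = 3

Stack v₁, v₂, v₃ as rows of a 3×3 matrix.
[[2, 0, 0]; [-1, 2, 0]; [2, -1, 1]] is already lower triangular with nonzero diagonal entries (2, 2, 1), so its determinant is the product of the diagonal entries, det = (2)·(2)·(1) = 4 ≠ 0, and the rows are linearly independent.
Three linearly independent vectors in ℝ³ form a basis for ℝ³, so dim(span{v₁,v₂,v₃}) = 3.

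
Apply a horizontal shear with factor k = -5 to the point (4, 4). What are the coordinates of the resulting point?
(-16, 4)

Shear matrix for horizontal shear with factor k = -5:
[[1, -5], [0, 1]]
Result: (4, 4) → (-16, 4)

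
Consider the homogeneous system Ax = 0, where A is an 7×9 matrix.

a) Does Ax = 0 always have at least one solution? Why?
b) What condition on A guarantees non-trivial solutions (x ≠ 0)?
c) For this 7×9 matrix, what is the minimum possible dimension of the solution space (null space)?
a) Yes, x = 0 is always a solution. b) When A has linearly dependent columns (rank < n). c) Minimum nullity = 2.

a) x = 0 satisfies A·0 = 0, so the zero vector is always a solution.
b) Non-trivial solutions exist iff the columns of A are linearly dependent, equivalently rank(A) < n (the number of columns).
c) By rank-nullity, rank(A) + nullity(A) = n = 9. Since A has only 7 rows, rank(A) ≤ 7, so nullity(A) ≥ 9 - 7 = 2.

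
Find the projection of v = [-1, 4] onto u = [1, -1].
[-5/2, 5/2]

The projection of v onto u is proj_u(v) = ((v·u) / (u·u)) · u.
v·u = (-1)*(1) + (4)*(-1) = -5.
u·u = (1)*(1) + (-1)*(-1) = 2.
coefficient = -5 / 2 = -5/2.
proj_u(v) = -5/2 · [1, -1] = [-5/2, 5/2].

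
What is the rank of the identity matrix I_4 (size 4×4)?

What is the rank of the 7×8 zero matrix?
rank(I_4) = 4, rank(0) = 0

The identity I_4 has 4 columns that are the standard basis vectors e_1, …, e_4. These are linearly independent, so all 4 columns are pivots and rank(I_4) = 4.
The 7×8 zero matrix has every entry zero, so every row is the zero row and there are no pivots; rank(0) = 0.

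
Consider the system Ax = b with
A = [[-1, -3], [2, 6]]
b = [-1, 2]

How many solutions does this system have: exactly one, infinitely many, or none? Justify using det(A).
Infinitely many solutions

det(A) = (-1)*(6) - (-3)*(2) = 0, so A is singular (column 2 is 3 times column 1).
b = [-1, 2] = 1 * column 1 of A, so b lies in the column space of A.
A singular matrix whose right-hand side is in its column space gives a 1-parameter family of solutions — infinitely many.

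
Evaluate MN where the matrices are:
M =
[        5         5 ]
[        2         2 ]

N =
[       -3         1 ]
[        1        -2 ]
MN =
[      -10        -5 ]
[       -4        -2 ]

Matrix multiplication: (MN)[i][j] = sum over k of M[i][k] * N[k][j].
  (MN)[0][0] = (5)*(-3) + (5)*(1) = -10
  (MN)[0][1] = (5)*(1) + (5)*(-2) = -5
  (MN)[1][0] = (2)*(-3) + (2)*(1) = -4
  (MN)[1][1] = (2)*(1) + (2)*(-2) = -2
MN =
[      -10        -5 ]
[       -4        -2 ]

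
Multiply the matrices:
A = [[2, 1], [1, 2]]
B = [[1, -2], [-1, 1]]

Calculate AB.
[[1, -3], [-1, 0]]

Each entry (i,j) of AB = sum over k of A[i][k]*B[k][j].
(AB)[0][0] = (2)*(1) + (1)*(-1) = 1
(AB)[0][1] = (2)*(-2) + (1)*(1) = -3
(AB)[1][0] = (1)*(1) + (2)*(-1) = -1
(AB)[1][1] = (1)*(-2) + (2)*(1) = 0
AB = [[1, -3], [-1, 0]]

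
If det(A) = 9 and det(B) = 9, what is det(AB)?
81

Use the multiplicative property of determinants: det(AB) = det(A)*det(B).
det(AB) = (9)*(9) = 81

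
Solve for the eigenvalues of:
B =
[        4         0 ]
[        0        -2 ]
λ = -2, 4

Solve det(B - λI) = 0. For a 2×2 matrix the characteristic equation is λ² - (trace)λ + det = 0.
trace(B) = a + d = 4 - 2 = 2.
det(B) = a*d - b*c = (4)*(-2) - (0)*(0) = -8 - 0 = -8.
Characteristic equation: λ² - (2)λ + (-8) = 0.
Discriminant = (2)² - 4*(-8) = 4 + 32 = 36.
λ = (2 ± √36) / 2 = (2 ± 6) / 2 = -2, 4.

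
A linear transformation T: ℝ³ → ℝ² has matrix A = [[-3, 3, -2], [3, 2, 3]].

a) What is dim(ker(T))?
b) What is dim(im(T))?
dim(ker) = 1, dim(im) = 2

The two rows are not scalar multiples of one another (no single k satisfies row 2 = k × row 1), so they are linearly independent.
Thus rank(A) = 2.
dim(im(T)) = rank(A) = 2.
By the rank-nullity theorem applied to T: ℝ³ → ℝ², rank(A) + nullity(A) = 3 (the domain dimension), so dim(ker(T)) = 3 - 2 = 1.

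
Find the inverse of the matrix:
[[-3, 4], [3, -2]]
[[1/3, 2/3], [1/2, 1/2]]

For [[a,b],[c,d]], inverse = (1/det)·[[d,-b],[-c,a]]
det = -3·-2 - 4·3 = -6
Inverse = (1/-6)·[[-2, -4], [-3, -3]]
        = [[1/3, 2/3], [1/2, 1/2]]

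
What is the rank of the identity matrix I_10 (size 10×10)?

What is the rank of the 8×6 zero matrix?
rank(I_10) = 10, rank(0) = 0

The identity I_10 has 10 columns that are the standard basis vectors e_1, …, e_10. These are linearly independent, so all 10 columns are pivots and rank(I_10) = 10.
The 8×6 zero matrix has every entry zero, so every row is the zero row and there are no pivots; rank(0) = 0.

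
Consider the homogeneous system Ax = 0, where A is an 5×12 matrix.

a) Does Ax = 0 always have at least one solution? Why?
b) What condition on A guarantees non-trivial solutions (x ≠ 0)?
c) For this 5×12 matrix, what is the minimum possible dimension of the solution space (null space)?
a) Yes, x = 0 is always a solution. b) When A has linearly dependent columns (rank < n). c) Minimum nullity = 7.

a) x = 0 satisfies A·0 = 0, so the zero vector is always a solution.
b) Non-trivial solutions exist iff the columns of A are linearly dependent, equivalently rank(A) < n (the number of columns).
c) By rank-nullity, rank(A) + nullity(A) = n = 12. Since A has only 5 rows, rank(A) ≤ 5, so nullity(A) ≥ 12 - 5 = 7.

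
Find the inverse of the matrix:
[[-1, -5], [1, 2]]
[[2/3, 5/3], [-1/3, -1/3]]

For [[a,b],[c,d]], inverse = (1/det)·[[d,-b],[-c,a]]
det = -1·2 - -5·1 = 3
Inverse = (1/3)·[[2, 5], [-1, -1]]
        = [[2/3, 5/3], [-1/3, -1/3]]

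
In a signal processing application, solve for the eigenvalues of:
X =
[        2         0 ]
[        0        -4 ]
λ = -4, 2

Solve det(X - λI) = 0. For a 2×2 matrix the characteristic equation is λ² - (trace)λ + det = 0.
trace(X) = a + d = 2 - 4 = -2.
det(X) = a*d - b*c = (2)*(-4) - (0)*(0) = -8 - 0 = -8.
Characteristic equation: λ² - (-2)λ + (-8) = 0.
Discriminant = (-2)² - 4*(-8) = 4 + 32 = 36.
λ = (-2 ± √36) / 2 = (-2 ± 6) / 2 = -4, 2.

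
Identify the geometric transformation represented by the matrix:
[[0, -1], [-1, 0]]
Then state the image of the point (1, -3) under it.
reflection across the line y = -x; image of (1, -3) is (3, -1)

This is a symmetric orthogonal matrix with determinant -1, which characterizes a reflection in ℝ².
The matrix [[0, -1], [-1, 0]] represents: reflection across the line y = -x.
Applying it to (1, -3): [0·1 + -1·-3, -1·1 + 0·-3] = (3, -1).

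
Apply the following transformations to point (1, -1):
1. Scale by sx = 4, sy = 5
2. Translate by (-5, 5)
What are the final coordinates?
(-1, 0)

Step 1: Scale (1, -1) by (sx, sy) = (4, 5) → (4, -5)
Step 2: Translate by (-5, 5) → (-1, 0)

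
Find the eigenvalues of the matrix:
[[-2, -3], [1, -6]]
λ = -5 and λ = -3

Characteristic equation: det(A - λI) = 0
λ² - (trace)λ + (det) = 0
λ² - (-8)λ + (15) = 0
λ² + 8λ + 15 = 0
Solving: λ = -5, -3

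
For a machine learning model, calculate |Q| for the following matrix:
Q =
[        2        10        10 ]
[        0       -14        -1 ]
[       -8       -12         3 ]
det(Q) = -1148

Expand along row 0 (cofactor expansion): det(Q) = a*(e*i - f*h) - b*(d*i - f*g) + c*(d*h - e*g), where the 3×3 is [[a, b, c], [d, e, f], [g, h, i]].
Minor M_00 = (-14)*(3) - (-1)*(-12) = -42 - 12 = -54.
Minor M_01 = (0)*(3) - (-1)*(-8) = 0 - 8 = -8.
Minor M_02 = (0)*(-12) - (-14)*(-8) = 0 - 112 = -112.
det(Q) = (2)*(-54) - (10)*(-8) + (10)*(-112) = -108 + 80 - 1120 = -1148.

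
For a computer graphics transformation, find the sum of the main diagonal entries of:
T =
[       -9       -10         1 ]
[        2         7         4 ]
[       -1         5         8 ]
tr(T) = -9 + 7 + 8 = 6

The trace of a square matrix is the sum of its diagonal entries.
Diagonal entries of T: T[0][0] = -9, T[1][1] = 7, T[2][2] = 8.
tr(T) = -9 + 7 + 8 = 6.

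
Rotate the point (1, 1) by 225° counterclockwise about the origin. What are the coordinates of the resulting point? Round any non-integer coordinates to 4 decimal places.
(0.0000, -1.4142)

Rotation matrix R(θ) = [[cos θ, -sin θ], [sin θ, cos θ]]; for θ = 225°:
R = [[-√2/2, √2/2], [-√2/2, -√2/2]]
Result: R × [1, 1]ᵀ = [-√2/2·1 + (√2/2)·1, -√2/2·1 + (-√2/2)·1]ᵀ = (0.0000, -1.4142)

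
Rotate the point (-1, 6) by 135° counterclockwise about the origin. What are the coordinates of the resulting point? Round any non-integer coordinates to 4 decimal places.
(-3.5355, -4.9497)

Rotation matrix R(θ) = [[cos θ, -sin θ], [sin θ, cos θ]]; for θ = 135°:
R = [[-√2/2, -√2/2], [√2/2, -√2/2]]
Result: R × [-1, 6]ᵀ = [-√2/2·-1 + (-√2/2)·6, √2/2·-1 + (-√2/2)·6]ᵀ = (-3.5355, -4.9497)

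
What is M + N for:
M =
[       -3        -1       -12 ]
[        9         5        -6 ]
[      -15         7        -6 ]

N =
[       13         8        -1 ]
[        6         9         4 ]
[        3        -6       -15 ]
M + N =
[       10         7       -13 ]
[       15        14        -2 ]
[      -12         1       -21 ]

Matrix addition is elementwise: (M+N)[i][j] = M[i][j] + N[i][j].
  (M+N)[0][0] = (-3) + (13) = 10
  (M+N)[0][1] = (-1) + (8) = 7
  (M+N)[0][2] = (-12) + (-1) = -13
  (M+N)[1][0] = (9) + (6) = 15
  (M+N)[1][1] = (5) + (9) = 14
  (M+N)[1][2] = (-6) + (4) = -2
  (M+N)[2][0] = (-15) + (3) = -12
  (M+N)[2][1] = (7) + (-6) = 1
  (M+N)[2][2] = (-6) + (-15) = -21
M + N =
[       10         7       -13 ]
[       15        14        -2 ]
[      -12         1       -21 ]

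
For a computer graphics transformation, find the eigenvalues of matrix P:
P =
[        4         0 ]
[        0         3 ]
λ = 3, 4

Solve det(P - λI) = 0. For a 2×2 matrix the characteristic equation is λ² - (trace)λ + det = 0.
trace(P) = a + d = 4 + 3 = 7.
det(P) = a*d - b*c = (4)*(3) - (0)*(0) = 12 - 0 = 12.
Characteristic equation: λ² - (7)λ + (12) = 0.
Discriminant = (7)² - 4*(12) = 49 - 48 = 1.
λ = (7 ± √1) / 2 = (7 ± 1) / 2 = 3, 4.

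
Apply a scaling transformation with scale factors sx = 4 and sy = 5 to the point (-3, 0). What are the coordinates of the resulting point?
(-12, 0)

Scaling matrix:
[[4, 0], [0, 5]]
Result: (-3 × 4, 0 × 5) = (-12, 0)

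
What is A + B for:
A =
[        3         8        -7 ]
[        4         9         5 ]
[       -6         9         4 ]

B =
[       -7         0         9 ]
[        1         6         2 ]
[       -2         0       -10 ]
A + B =
[       -4         8         2 ]
[        5        15         7 ]
[       -8         9        -6 ]

Matrix addition is elementwise: (A+B)[i][j] = A[i][j] + B[i][j].
  (A+B)[0][0] = (3) + (-7) = -4
  (A+B)[0][1] = (8) + (0) = 8
  (A+B)[0][2] = (-7) + (9) = 2
  (A+B)[1][0] = (4) + (1) = 5
  (A+B)[1][1] = (9) + (6) = 15
  (A+B)[1][2] = (5) + (2) = 7
  (A+B)[2][0] = (-6) + (-2) = -8
  (A+B)[2][1] = (9) + (0) = 9
  (A+B)[2][2] = (4) + (-10) = -6
A + B =
[       -4         8         2 ]
[        5        15         7 ]
[       -8         9        -6 ]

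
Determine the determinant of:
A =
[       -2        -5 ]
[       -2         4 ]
det(A) = -18

For a 2×2 matrix [[a, b], [c, d]], det = a*d - b*c.
det(A) = (-2)*(4) - (-5)*(-2) = -8 - 10 = -18.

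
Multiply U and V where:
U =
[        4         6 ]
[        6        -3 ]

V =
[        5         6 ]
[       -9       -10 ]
UV =
[      -34       -36 ]
[       57        66 ]

Matrix multiplication: (UV)[i][j] = sum over k of U[i][k] * V[k][j].
  (UV)[0][0] = (4)*(5) + (6)*(-9) = -34
  (UV)[0][1] = (4)*(6) + (6)*(-10) = -36
  (UV)[1][0] = (6)*(5) + (-3)*(-9) = 57
  (UV)[1][1] = (6)*(6) + (-3)*(-10) = 66
UV =
[      -34       -36 ]
[       57        66 ]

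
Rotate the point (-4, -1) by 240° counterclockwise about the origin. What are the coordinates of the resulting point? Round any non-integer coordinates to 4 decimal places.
(1.1340, 3.9641)

Rotation matrix R(θ) = [[cos θ, -sin θ], [sin θ, cos θ]]; for θ = 240°:
R = [[-1/2, √3/2], [-√3/2, -1/2]]
Result: R × [-4, -1]ᵀ = [-1/2·-4 + (√3/2)·-1, -√3/2·-4 + (-1/2)·-1]ᵀ = (1.1340, 3.9641)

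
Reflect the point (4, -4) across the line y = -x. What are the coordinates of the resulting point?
(4, -4)

Reflection across line y = -x: (4, -4) → (4, -4)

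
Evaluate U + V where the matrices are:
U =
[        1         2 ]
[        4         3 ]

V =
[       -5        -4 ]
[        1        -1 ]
U + V =
[       -4        -2 ]
[        5         2 ]

Matrix addition is elementwise: (U+V)[i][j] = U[i][j] + V[i][j].
  (U+V)[0][0] = (1) + (-5) = -4
  (U+V)[0][1] = (2) + (-4) = -2
  (U+V)[1][0] = (4) + (1) = 5
  (U+V)[1][1] = (3) + (-1) = 2
U + V =
[       -4        -2 ]
[        5         2 ]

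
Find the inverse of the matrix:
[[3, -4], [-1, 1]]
[[-1, -4], [-1, -3]]

For [[a,b],[c,d]], inverse = (1/det)·[[d,-b],[-c,a]]
det = 3·1 - -4·-1 = -1
Inverse = (1/-1)·[[1, 4], [1, 3]]
        = [[-1, -4], [-1, -3]]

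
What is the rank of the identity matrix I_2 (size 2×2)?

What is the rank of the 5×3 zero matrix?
rank(I_2) = 2, rank(0) = 0

The identity I_2 has 2 columns that are the standard basis vectors e_1, …, e_2. These are linearly independent, so all 2 columns are pivots and rank(I_2) = 2.
The 5×3 zero matrix has every entry zero, so every row is the zero row and there are no pivots; rank(0) = 0.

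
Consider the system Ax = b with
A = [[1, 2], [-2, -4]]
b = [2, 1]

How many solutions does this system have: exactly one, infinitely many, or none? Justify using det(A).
No solution

det(A) = (1)*(-4) - (2)*(-2) = 0, so A is singular.
The column space of A is span(column 1) = span([1, -2]).
b = [2, 1] is not a scalar multiple of column 1, so b ∉ column space and the system is inconsistent — no solution.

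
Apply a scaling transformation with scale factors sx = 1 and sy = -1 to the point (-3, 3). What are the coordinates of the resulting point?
(-3, -3)

Scaling matrix:
[[1, 0], [0, -1]]
Result: (-3 × 1, 3 × -1) = (-3, -3)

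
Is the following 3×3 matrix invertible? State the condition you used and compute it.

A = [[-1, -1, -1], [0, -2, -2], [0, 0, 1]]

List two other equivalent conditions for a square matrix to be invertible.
Yes, invertible; det(A) = 2 ≠ 0. Equivalent conditions: rank(A) = 3; Ax = 0 has only the trivial solution; 0 is not an eigenvalue; the columns of A are linearly independent.

To check invertibility, compute det(A).
The given matrix is triangular, so det(A) equals the product of its diagonal entries = 2 ≠ 0.
Since det(A) ≠ 0, A is invertible.
Equivalent conditions for a square matrix A to be invertible:
- rank(A) = 3 (full rank).
- The homogeneous system Ax = 0 has only the trivial solution x = 0.
- 0 is not an eigenvalue of A.
- The columns (equivalently rows) of A are linearly independent.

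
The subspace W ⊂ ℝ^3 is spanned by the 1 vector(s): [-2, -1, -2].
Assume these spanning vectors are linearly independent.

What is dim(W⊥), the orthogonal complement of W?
dim(W⊥) = 2

For any subspace W of ℝ^n, dim(W) + dim(W⊥) = n (the whole-space dimension).
Here the given 1 vectors are linearly independent, so dim(W) = 1.
Thus dim(W⊥) = n - dim(W) = 3 - 1 = 2.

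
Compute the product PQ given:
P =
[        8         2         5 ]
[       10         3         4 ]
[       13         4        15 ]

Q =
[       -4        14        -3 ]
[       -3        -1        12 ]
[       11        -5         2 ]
PQ =
[       17        85        10 ]
[       -5       117        14 ]
[      101       103        39 ]

Matrix multiplication: (PQ)[i][j] = sum over k of P[i][k] * Q[k][j].
  (PQ)[0][0] = (8)*(-4) + (2)*(-3) + (5)*(11) = 17
  (PQ)[0][1] = (8)*(14) + (2)*(-1) + (5)*(-5) = 85
  (PQ)[0][2] = (8)*(-3) + (2)*(12) + (5)*(2) = 10
  (PQ)[1][0] = (10)*(-4) + (3)*(-3) + (4)*(11) = -5
  (PQ)[1][1] = (10)*(14) + (3)*(-1) + (4)*(-5) = 117
  (PQ)[1][2] = (10)*(-3) + (3)*(12) + (4)*(2) = 14
  (PQ)[2][0] = (13)*(-4) + (4)*(-3) + (15)*(11) = 101
  (PQ)[2][1] = (13)*(14) + (4)*(-1) + (15)*(-5) = 103
  (PQ)[2][2] = (13)*(-3) + (4)*(12) + (15)*(2) = 39
PQ =
[       17        85        10 ]
[       -5       117        14 ]
[      101       103        39 ]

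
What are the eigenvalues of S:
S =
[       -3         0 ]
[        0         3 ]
λ = -3, 3

Solve det(S - λI) = 0. For a 2×2 matrix the characteristic equation is λ² - (trace)λ + det = 0.
trace(S) = a + d = -3 + 3 = 0.
det(S) = a*d - b*c = (-3)*(3) - (0)*(0) = -9 - 0 = -9.
Characteristic equation: λ² - (0)λ + (-9) = 0.
Discriminant = (0)² - 4*(-9) = 0 + 36 = 36.
λ = (0 ± √36) / 2 = (0 ± 6) / 2 = -3, 3.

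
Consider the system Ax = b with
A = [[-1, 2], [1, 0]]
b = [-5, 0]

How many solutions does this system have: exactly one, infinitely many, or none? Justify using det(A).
Exactly one solution

Compute det(A) = (-1)*(0) - (2)*(1) = -2.
Because det(A) ≠ 0, A is invertible and Ax = b has a unique solution for every b (here x = A⁻¹ b).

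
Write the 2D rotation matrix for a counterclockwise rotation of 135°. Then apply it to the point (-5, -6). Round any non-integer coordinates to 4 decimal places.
R = [[-√2/2, -√2/2], [√2/2, -√2/2]]; R·(-5, -6) = (7.7782, 0.7071)

Rotation matrix formula: R(θ) = [[cos θ, -sin θ], [sin θ, cos θ]]
For θ = 135°:
cos(135°) = -√2/2
sin(135°) = √2/2
R = [[-√2/2, -√2/2], [√2/2, -√2/2]]
Apply to (-5, -6): [-√2/2·-5 + (-√2/2)·-6, √2/2·-5 + -√2/2·-6] = (7.7782, 0.7071)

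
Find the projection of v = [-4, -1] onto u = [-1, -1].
[-5/2, -5/2]

The projection of v onto u is proj_u(v) = ((v·u) / (u·u)) · u.
v·u = (-4)*(-1) + (-1)*(-1) = 5.
u·u = (-1)*(-1) + (-1)*(-1) = 2.
coefficient = 5 / 2 = 5/2.
proj_u(v) = 5/2 · [-1, -1] = [-5/2, -5/2].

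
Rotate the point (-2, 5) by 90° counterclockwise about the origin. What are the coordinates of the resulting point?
(-5, -2)

Rotation matrix R(θ) = [[cos θ, -sin θ], [sin θ, cos θ]]; for θ = 90°:
R = [[0, -1], [1, 0]]
Result: R × [-2, 5]ᵀ = [0·-2 + (-1)·5, 1·-2 + (0)·5]ᵀ = (-5, -2)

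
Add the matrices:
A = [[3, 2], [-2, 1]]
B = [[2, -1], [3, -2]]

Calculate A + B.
[[5, 1], [1, -1]]

Add corresponding elements:
(3)+(2)=5
(2)+(-1)=1
(-2)+(3)=1
(1)+(-2)=-1
A + B = [[5, 1], [1, -1]]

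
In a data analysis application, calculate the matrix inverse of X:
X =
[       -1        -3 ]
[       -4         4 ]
det(X) = -16
X⁻¹ =
[     -1/4     -3/16 ]
[     -1/4      1/16 ]

For a 2×2 matrix X = [[a, b], [c, d]] with det(X) ≠ 0, X⁻¹ = (1/det(X)) * [[d, -b], [-c, a]].
det(X) = (-1)*(4) - (-3)*(-4) = -4 - 12 = -16.
X⁻¹ = (1/-16) * [[4, 3], [4, -1]].
Dividing each entry by -16 and reducing:
X⁻¹ =
[     -1/4     -3/16 ]
[     -1/4      1/16 ]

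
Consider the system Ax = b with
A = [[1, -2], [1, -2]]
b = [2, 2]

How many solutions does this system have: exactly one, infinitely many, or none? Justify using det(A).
Infinitely many solutions

det(A) = (1)*(-2) - (-2)*(1) = 0, so A is singular (column 2 is -2 times column 1).
b = [2, 2] = 2 * column 1 of A, so b lies in the column space of A.
A singular matrix whose right-hand side is in its column space gives a 1-parameter family of solutions — infinitely many.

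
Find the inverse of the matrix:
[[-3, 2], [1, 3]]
[[-3/11, 2/11], [1/11, 3/11]]

For [[a,b],[c,d]], inverse = (1/det)·[[d,-b],[-c,a]]
det = -3·3 - 2·1 = -11
Inverse = (1/-11)·[[3, -2], [-1, -3]]
        = [[-3/11, 2/11], [1/11, 3/11]]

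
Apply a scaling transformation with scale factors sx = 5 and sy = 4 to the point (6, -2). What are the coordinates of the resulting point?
(30, -8)

Scaling matrix:
[[5, 0], [0, 4]]
Result: (6 × 5, -2 × 4) = (30, -8)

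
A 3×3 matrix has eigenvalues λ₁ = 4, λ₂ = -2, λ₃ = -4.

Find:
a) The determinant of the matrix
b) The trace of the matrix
det = 32, trace = -2

Two standard eigenvalue identities:
- det(A) equals the product of the eigenvalues (counted with multiplicity).
- trace(A) equals the sum of the eigenvalues.
det(A) = (4)*(-2)*(-4) = 32.
trace(A) = 4 - 2 - 4 = -2.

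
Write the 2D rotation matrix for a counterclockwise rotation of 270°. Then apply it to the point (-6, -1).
R = [[0, 1], [-1, 0]]; R·(-6, -1) = (-1, 6)

Rotation matrix formula: R(θ) = [[cos θ, -sin θ], [sin θ, cos θ]]
For θ = 270°:
cos(270°) = 0
sin(270°) = -1
R = [[0, 1], [-1, 0]]
Apply to (-6, -1): [0·-6 + (1)·-1, -1·-6 + 0·-1] = (-1, 6)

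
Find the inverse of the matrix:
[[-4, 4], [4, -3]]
[[3/4, 1], [1, 1]]

For [[a,b],[c,d]], inverse = (1/det)·[[d,-b],[-c,a]]
det = -4·-3 - 4·4 = -4
Inverse = (1/-4)·[[-3, -4], [-4, -4]]
        = [[3/4, 1], [1, 1]]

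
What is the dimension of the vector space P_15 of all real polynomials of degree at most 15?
Dimension = 16

A polynomial of degree at most 15 can be written as a₀ + a₁x + a₂x² + … + a_15x^15, with 16 free coefficients a₀, …, a_15.
The set {1, x, x², …, x^15} is a basis: it spans P_15 (every such polynomial is a linear combination of these) and is linearly independent (a polynomial is zero iff all its coefficients are zero).
Therefore dim(P_15) = 15 + 1 = 16.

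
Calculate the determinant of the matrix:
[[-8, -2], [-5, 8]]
-74

For a 2×2 matrix [[a, b], [c, d]], det = ad - bc
det = (-8)(8) - (-2)(-5) = -64 - 10 = -74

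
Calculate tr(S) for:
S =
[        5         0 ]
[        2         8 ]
tr(S) = 5 + 8 = 13

The trace of a square matrix is the sum of its diagonal entries.
Diagonal entries of S: S[0][0] = 5, S[1][1] = 8.
tr(S) = 5 + 8 = 13.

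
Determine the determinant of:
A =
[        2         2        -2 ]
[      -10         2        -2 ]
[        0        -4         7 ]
det(A) = 72

Expand along row 0 (cofactor expansion): det(A) = a*(e*i - f*h) - b*(d*i - f*g) + c*(d*h - e*g), where the 3×3 is [[a, b, c], [d, e, f], [g, h, i]].
Minor M_00 = (2)*(7) - (-2)*(-4) = 14 - 8 = 6.
Minor M_01 = (-10)*(7) - (-2)*(0) = -70 - 0 = -70.
Minor M_02 = (-10)*(-4) - (2)*(0) = 40 - 0 = 40.
det(A) = (2)*(6) - (2)*(-70) + (-2)*(40) = 12 + 140 - 80 = 72.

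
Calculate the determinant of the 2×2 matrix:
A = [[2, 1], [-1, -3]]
-5

For A = [[a, b], [c, d]], det(A) = a*d - b*c.
det(A) = (2)*(-3) - (1)*(-1) = -6 - -1 = -5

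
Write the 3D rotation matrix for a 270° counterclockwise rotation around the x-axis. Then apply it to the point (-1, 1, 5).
R = [[1, 0, 0], [0, 0, 1], [0, -1, 0]]; R·(-1, 1, 5) = (-1, 5, -1)

Rotation matrix for 270° around x-axis:
cos(270°) = 0, sin(270°) = -1
R = [[1, 0, 0], [0, 0, 1], [0, -1, 0]]
Apply to (-1, 1, 5): R·[-1, 1, 5]ᵀ = (-1, 5, -1)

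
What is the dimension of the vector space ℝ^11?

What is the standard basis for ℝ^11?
Dimension = 11; standard basis = {e_1, e_2, e_3, …, e_11}

ℝ^11 is the space of 11-tuples of real numbers; its dimension is 11.
The standard basis consists of 11 vectors: e_1, e_2, e_3, …, e_11, where e_i is the vector with 1 in position i and 0 elsewhere.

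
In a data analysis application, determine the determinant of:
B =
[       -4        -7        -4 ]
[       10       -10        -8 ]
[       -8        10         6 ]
det(B) = -188

Expand along row 0 (cofactor expansion): det(B) = a*(e*i - f*h) - b*(d*i - f*g) + c*(d*h - e*g), where the 3×3 is [[a, b, c], [d, e, f], [g, h, i]].
Minor M_00 = (-10)*(6) - (-8)*(10) = -60 + 80 = 20.
Minor M_01 = (10)*(6) - (-8)*(-8) = 60 - 64 = -4.
Minor M_02 = (10)*(10) - (-10)*(-8) = 100 - 80 = 20.
det(B) = (-4)*(20) - (-7)*(-4) + (-4)*(20) = -80 - 28 - 80 = -188.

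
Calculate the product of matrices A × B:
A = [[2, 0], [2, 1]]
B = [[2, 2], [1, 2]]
[[4, 4], [5, 6]]

Matrix multiplication:
C[0][0] = 2×2 + 0×1 = 4
C[0][1] = 2×2 + 0×2 = 4
C[1][0] = 2×2 + 1×1 = 5
C[1][1] = 2×2 + 1×2 = 6
Result: [[4, 4], [5, 6]]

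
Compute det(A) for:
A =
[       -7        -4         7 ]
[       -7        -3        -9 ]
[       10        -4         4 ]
det(A) = 990

Expand along row 0 (cofactor expansion): det(A) = a*(e*i - f*h) - b*(d*i - f*g) + c*(d*h - e*g), where the 3×3 is [[a, b, c], [d, e, f], [g, h, i]].
Minor M_00 = (-3)*(4) - (-9)*(-4) = -12 - 36 = -48.
Minor M_01 = (-7)*(4) - (-9)*(10) = -28 + 90 = 62.
Minor M_02 = (-7)*(-4) - (-3)*(10) = 28 + 30 = 58.
det(A) = (-7)*(-48) - (-4)*(62) + (7)*(58) = 336 + 248 + 406 = 990.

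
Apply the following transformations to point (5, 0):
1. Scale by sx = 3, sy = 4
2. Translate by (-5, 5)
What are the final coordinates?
(10, 5)

Step 1: Scale (5, 0) by (sx, sy) = (3, 4) → (15, 0)
Step 2: Translate by (-5, 5) → (10, 5)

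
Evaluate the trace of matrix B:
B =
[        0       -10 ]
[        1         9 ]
tr(B) = 0 + 9 = 9

The trace of a square matrix is the sum of its diagonal entries.
Diagonal entries of B: B[0][0] = 0, B[1][1] = 9.
tr(B) = 0 + 9 = 9.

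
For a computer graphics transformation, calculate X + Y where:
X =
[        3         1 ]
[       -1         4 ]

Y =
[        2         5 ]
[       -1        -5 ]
X + Y =
[        5         6 ]
[       -2        -1 ]

Matrix addition is elementwise: (X+Y)[i][j] = X[i][j] + Y[i][j].
  (X+Y)[0][0] = (3) + (2) = 5
  (X+Y)[0][1] = (1) + (5) = 6
  (X+Y)[1][0] = (-1) + (-1) = -2
  (X+Y)[1][1] = (4) + (-5) = -1
X + Y =
[        5         6 ]
[       -2        -1 ]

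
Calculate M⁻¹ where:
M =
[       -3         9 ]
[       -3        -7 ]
det(M) = 48
M⁻¹ =
[    -7/48     -3/16 ]
[     1/16     -1/16 ]

For a 2×2 matrix M = [[a, b], [c, d]] with det(M) ≠ 0, M⁻¹ = (1/det(M)) * [[d, -b], [-c, a]].
det(M) = (-3)*(-7) - (9)*(-3) = 21 + 27 = 48.
M⁻¹ = (1/48) * [[-7, -9], [3, -3]].
Dividing each entry by 48 and reducing:
M⁻¹ =
[    -7/48     -3/16 ]
[     1/16     -1/16 ]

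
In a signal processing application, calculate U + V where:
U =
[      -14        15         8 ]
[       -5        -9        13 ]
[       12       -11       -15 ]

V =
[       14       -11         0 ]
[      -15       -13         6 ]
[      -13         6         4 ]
U + V =
[        0         4         8 ]
[      -20       -22        19 ]
[       -1        -5       -11 ]

Matrix addition is elementwise: (U+V)[i][j] = U[i][j] + V[i][j].
  (U+V)[0][0] = (-14) + (14) = 0
  (U+V)[0][1] = (15) + (-11) = 4
  (U+V)[0][2] = (8) + (0) = 8
  (U+V)[1][0] = (-5) + (-15) = -20
  (U+V)[1][1] = (-9) + (-13) = -22
  (U+V)[1][2] = (13) + (6) = 19
  (U+V)[2][0] = (12) + (-13) = -1
  (U+V)[2][1] = (-11) + (6) = -5
  (U+V)[2][2] = (-15) + (4) = -11
U + V =
[        0         4         8 ]
[      -20       -22        19 ]
[       -1        -5       -11 ]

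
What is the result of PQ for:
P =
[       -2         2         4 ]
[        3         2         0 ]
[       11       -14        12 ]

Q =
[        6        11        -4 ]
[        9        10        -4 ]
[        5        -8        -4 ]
PQ =
[       26       -34       -16 ]
[       36        53       -20 ]
[        0      -115       -36 ]

Matrix multiplication: (PQ)[i][j] = sum over k of P[i][k] * Q[k][j].
  (PQ)[0][0] = (-2)*(6) + (2)*(9) + (4)*(5) = 26
  (PQ)[0][1] = (-2)*(11) + (2)*(10) + (4)*(-8) = -34
  (PQ)[0][2] = (-2)*(-4) + (2)*(-4) + (4)*(-4) = -16
  (PQ)[1][0] = (3)*(6) + (2)*(9) + (0)*(5) = 36
  (PQ)[1][1] = (3)*(11) + (2)*(10) + (0)*(-8) = 53
  (PQ)[1][2] = (3)*(-4) + (2)*(-4) + (0)*(-4) = -20
  (PQ)[2][0] = (11)*(6) + (-14)*(9) + (12)*(5) = 0
  (PQ)[2][1] = (11)*(11) + (-14)*(10) + (12)*(-8) = -115
  (PQ)[2][2] = (11)*(-4) + (-14)*(-4) + (12)*(-4) = -36
PQ =
[       26       -34       -16 ]
[       36        53       -20 ]
[        0      -115       -36 ]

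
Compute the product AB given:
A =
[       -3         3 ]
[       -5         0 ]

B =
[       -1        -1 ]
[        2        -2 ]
AB =
[        9        -3 ]
[        5         5 ]

Matrix multiplication: (AB)[i][j] = sum over k of A[i][k] * B[k][j].
  (AB)[0][0] = (-3)*(-1) + (3)*(2) = 9
  (AB)[0][1] = (-3)*(-1) + (3)*(-2) = -3
  (AB)[1][0] = (-5)*(-1) + (0)*(2) = 5
  (AB)[1][1] = (-5)*(-1) + (0)*(-2) = 5
AB =
[        9        -3 ]
[        5         5 ]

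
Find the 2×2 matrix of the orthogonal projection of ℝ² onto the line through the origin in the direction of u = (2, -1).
[[4/5, -2/5], [-2/5, 1/5]]

The orthogonal projection onto the line spanned by a nonzero vector u = (a, b) has matrix P = (u uᵀ) / (uᵀ u) = (1/(a² + b²)) · [[a², ab], [ab, b²]].
Here u = (2, -1), so a² + b² = 4 + 1 = 5.
P = (1/5) · [[4, -2], [-2, 1]] = [[4/5, -2/5], [-2/5, 1/5]].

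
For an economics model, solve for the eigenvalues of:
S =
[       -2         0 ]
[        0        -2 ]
λ = -2, -2

Solve det(S - λI) = 0. For a 2×2 matrix the characteristic equation is λ² - (trace)λ + det = 0.
trace(S) = a + d = -2 - 2 = -4.
det(S) = a*d - b*c = (-2)*(-2) - (0)*(0) = 4 - 0 = 4.
Characteristic equation: λ² - (-4)λ + (4) = 0.
Discriminant = (-4)² - 4*(4) = 16 - 16 = 0.
λ = (-4 ± √0) / 2 = (-4 ± 0) / 2 = -2, -2.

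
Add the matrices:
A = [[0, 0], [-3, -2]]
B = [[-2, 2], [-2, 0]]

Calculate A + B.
[[-2, 2], [-5, -2]]

Add corresponding elements:
(0)+(-2)=-2
(0)+(2)=2
(-3)+(-2)=-5
(-2)+(0)=-2
A + B = [[-2, 2], [-5, -2]]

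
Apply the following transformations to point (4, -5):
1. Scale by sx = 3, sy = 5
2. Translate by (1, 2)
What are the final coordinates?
(13, -23)

Step 1: Scale (4, -5) by (sx, sy) = (3, 5) → (12, -25)
Step 2: Translate by (1, 2) → (13, -23)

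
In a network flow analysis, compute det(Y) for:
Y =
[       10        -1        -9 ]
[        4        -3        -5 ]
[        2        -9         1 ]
det(Y) = -196

Expand along row 0 (cofactor expansion): det(Y) = a*(e*i - f*h) - b*(d*i - f*g) + c*(d*h - e*g), where the 3×3 is [[a, b, c], [d, e, f], [g, h, i]].
Minor M_00 = (-3)*(1) - (-5)*(-9) = -3 - 45 = -48.
Minor M_01 = (4)*(1) - (-5)*(2) = 4 + 10 = 14.
Minor M_02 = (4)*(-9) - (-3)*(2) = -36 + 6 = -30.
det(Y) = (10)*(-48) - (-1)*(14) + (-9)*(-30) = -480 + 14 + 270 = -196.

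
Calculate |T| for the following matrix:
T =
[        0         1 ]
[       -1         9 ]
det(T) = 1

For a 2×2 matrix [[a, b], [c, d]], det = a*d - b*c.
det(T) = (0)*(9) - (1)*(-1) = 0 + 1 = 1.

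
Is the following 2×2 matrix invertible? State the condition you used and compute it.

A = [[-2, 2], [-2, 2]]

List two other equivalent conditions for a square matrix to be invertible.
No, not invertible; det(A) = 0 (two rows are equal, so the rows are linearly dependent). Equivalent conditions (failing for this A): rank(A) < 2; Ax = 0 has non-trivial solutions; 0 is an eigenvalue; the columns are linearly dependent.

To check invertibility, compute det(A).
In this matrix, row 0 and the last row are identical, so one row is a scalar multiple of another and the rows are linearly dependent.
A matrix with linearly dependent rows has det = 0 and is not invertible.
Equivalent failed conditions:
- rank(A) < 2.
- Ax = 0 has non-trivial solutions.
- 0 is an eigenvalue.
- The columns are linearly dependent.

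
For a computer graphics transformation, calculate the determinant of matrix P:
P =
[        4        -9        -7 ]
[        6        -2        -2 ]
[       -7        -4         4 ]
det(P) = 292

Expand along row 0 (cofactor expansion): det(P) = a*(e*i - f*h) - b*(d*i - f*g) + c*(d*h - e*g), where the 3×3 is [[a, b, c], [d, e, f], [g, h, i]].
Minor M_00 = (-2)*(4) - (-2)*(-4) = -8 - 8 = -16.
Minor M_01 = (6)*(4) - (-2)*(-7) = 24 - 14 = 10.
Minor M_02 = (6)*(-4) - (-2)*(-7) = -24 - 14 = -38.
det(P) = (4)*(-16) - (-9)*(10) + (-7)*(-38) = -64 + 90 + 266 = 292.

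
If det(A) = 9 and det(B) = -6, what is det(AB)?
-54

Use the multiplicative property of determinants: det(AB) = det(A)*det(B).
det(AB) = (9)*(-6) = -54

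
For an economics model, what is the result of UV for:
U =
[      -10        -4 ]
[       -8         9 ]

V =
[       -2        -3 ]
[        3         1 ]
UV =
[        8        26 ]
[       43        33 ]

Matrix multiplication: (UV)[i][j] = sum over k of U[i][k] * V[k][j].
  (UV)[0][0] = (-10)*(-2) + (-4)*(3) = 8
  (UV)[0][1] = (-10)*(-3) + (-4)*(1) = 26
  (UV)[1][0] = (-8)*(-2) + (9)*(3) = 43
  (UV)[1][1] = (-8)*(-3) + (9)*(1) = 33
UV =
[        8        26 ]
[       43        33 ]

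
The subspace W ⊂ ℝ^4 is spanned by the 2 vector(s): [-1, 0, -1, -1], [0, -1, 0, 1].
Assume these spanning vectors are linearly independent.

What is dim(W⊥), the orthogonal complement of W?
dim(W⊥) = 2

For any subspace W of ℝ^n, dim(W) + dim(W⊥) = n (the whole-space dimension).
Here the given 2 vectors are linearly independent, so dim(W) = 2.
Thus dim(W⊥) = n - dim(W) = 4 - 2 = 2.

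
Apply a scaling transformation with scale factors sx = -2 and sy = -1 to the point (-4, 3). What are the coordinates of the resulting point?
(8, -3)

Scaling matrix:
[[-2, 0], [0, -1]]
Result: (-4 × -2, 3 × -1) = (8, -3)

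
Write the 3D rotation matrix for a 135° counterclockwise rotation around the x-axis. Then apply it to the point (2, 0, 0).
R = [[1, 0, 0], [0, -√2/2, -√2/2], [0, √2/2, -√2/2]]; R·(2, 0, 0) = (2, 0, 0)

Rotation matrix for 135° around x-axis:
cos(135°) = -√2/2, sin(135°) = √2/2
R = [[1, 0, 0], [0, -√2/2, -√2/2], [0, √2/2, -√2/2]]
Apply to (2, 0, 0): R·[2, 0, 0]ᵀ = (2, 0, 0)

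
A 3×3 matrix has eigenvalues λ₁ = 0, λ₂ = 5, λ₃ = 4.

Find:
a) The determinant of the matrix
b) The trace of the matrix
det = 0, trace = 9

Two standard eigenvalue identities:
- det(A) equals the product of the eigenvalues (counted with multiplicity).
- trace(A) equals the sum of the eigenvalues.
det(A) = (0)*(5)*(4) = 0.
trace(A) = 0 + 5 + 4 = 9.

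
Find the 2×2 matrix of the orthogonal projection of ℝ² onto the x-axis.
[[1, 0], [0, 0]]

The orthogonal projection onto the line spanned by a nonzero vector u = (a, b) has matrix P = (u uᵀ) / (uᵀ u) = (1/(a² + b²)) · [[a², ab], [ab, b²]].
Here u = (1, 0), so a² + b² = 1 + 0 = 1.
P = (1/1) · [[1, 0], [0, 0]] = [[1, 0], [0, 0]].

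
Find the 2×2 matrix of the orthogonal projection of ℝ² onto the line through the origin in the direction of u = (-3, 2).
[[9/13, -6/13], [-6/13, 4/13]]

The orthogonal projection onto the line spanned by a nonzero vector u = (a, b) has matrix P = (u uᵀ) / (uᵀ u) = (1/(a² + b²)) · [[a², ab], [ab, b²]].
Here u = (-3, 2), so a² + b² = 9 + 4 = 13.
P = (1/13) · [[9, -6], [-6, 4]] = [[9/13, -6/13], [-6/13, 4/13]].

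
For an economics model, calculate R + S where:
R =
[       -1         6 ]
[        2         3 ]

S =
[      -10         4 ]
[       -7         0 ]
R + S =
[      -11        10 ]
[       -5         3 ]

Matrix addition is elementwise: (R+S)[i][j] = R[i][j] + S[i][j].
  (R+S)[0][0] = (-1) + (-10) = -11
  (R+S)[0][1] = (6) + (4) = 10
  (R+S)[1][0] = (2) + (-7) = -5
  (R+S)[1][1] = (3) + (0) = 3
R + S =
[      -11        10 ]
[       -5         3 ]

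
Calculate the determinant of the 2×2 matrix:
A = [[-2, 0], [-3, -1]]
2

For A = [[a, b], [c, d]], det(A) = a*d - b*c.
det(A) = (-2)*(-1) - (0)*(-3) = 2 - 0 = 2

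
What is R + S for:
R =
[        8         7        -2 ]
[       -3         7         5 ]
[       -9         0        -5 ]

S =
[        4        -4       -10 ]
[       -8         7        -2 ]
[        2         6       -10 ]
R + S =
[       12         3       -12 ]
[      -11        14         3 ]
[       -7         6       -15 ]

Matrix addition is elementwise: (R+S)[i][j] = R[i][j] + S[i][j].
  (R+S)[0][0] = (8) + (4) = 12
  (R+S)[0][1] = (7) + (-4) = 3
  (R+S)[0][2] = (-2) + (-10) = -12
  (R+S)[1][0] = (-3) + (-8) = -11
  (R+S)[1][1] = (7) + (7) = 14
  (R+S)[1][2] = (5) + (-2) = 3
  (R+S)[2][0] = (-9) + (2) = -7
  (R+S)[2][1] = (0) + (6) = 6
  (R+S)[2][2] = (-5) + (-10) = -15
R + S =
[       12         3       -12 ]
[      -11        14         3 ]
[       -7         6       -15 ]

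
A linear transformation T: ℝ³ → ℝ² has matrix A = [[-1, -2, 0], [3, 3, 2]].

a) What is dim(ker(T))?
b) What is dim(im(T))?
dim(ker) = 1, dim(im) = 2

The two rows are not scalar multiples of one another (no single k satisfies row 2 = k × row 1), so they are linearly independent.
Thus rank(A) = 2.
dim(im(T)) = rank(A) = 2.
By the rank-nullity theorem applied to T: ℝ³ → ℝ², rank(A) + nullity(A) = 3 (the domain dimension), so dim(ker(T)) = 3 - 2 = 1.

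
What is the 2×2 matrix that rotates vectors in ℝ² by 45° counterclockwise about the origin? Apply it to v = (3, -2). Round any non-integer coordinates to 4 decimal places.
R = [[√2/2, -√2/2], [√2/2, √2/2]]; R·v = (3.5355, 0.7071)

A counterclockwise rotation by angle θ in ℝ² has matrix R(θ) = [[cos θ, -sin θ], [sin θ, cos θ]].
For θ = 45°: cos θ = √2/2, sin θ = √2/2.
R(45°) = [[√2/2, -√2/2], [√2/2, √2/2]].
R·v = [√2/2·3 + (-√2/2)·-2, √2/2·3 + √2/2·-2] = (3.5355, 0.7071).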